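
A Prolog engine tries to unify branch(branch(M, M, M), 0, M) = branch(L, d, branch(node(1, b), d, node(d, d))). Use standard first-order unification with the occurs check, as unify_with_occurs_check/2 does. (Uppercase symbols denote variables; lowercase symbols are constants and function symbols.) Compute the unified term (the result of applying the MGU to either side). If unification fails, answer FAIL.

FAIL

Decompose branch/3: branch(M, M, M) = L,  0 = d,  M = branch(node(1, b), d, node(d, d)).
Bind L := branch(M, M, M); no other remaining equation mentions L.
Clash: constants 0 and d differ; no unifier exists.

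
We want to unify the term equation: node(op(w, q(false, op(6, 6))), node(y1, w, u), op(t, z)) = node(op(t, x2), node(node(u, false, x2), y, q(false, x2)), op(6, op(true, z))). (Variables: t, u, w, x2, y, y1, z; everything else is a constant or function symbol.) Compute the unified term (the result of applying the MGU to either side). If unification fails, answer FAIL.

FAIL

Decompose node/3: op(w, q(false, op(6, 6))) = op(t, x2),  node(y1, w, u) = node(node(u, false, x2), y, q(false, x2)),  op(t, z) = op(6, op(true, z)).
Decompose op/2: w = t,  q(false, op(6, 6)) = x2.
Bind w := t; substituting into the one remaining equation that mentions w gives: node(y1, t, u) = node(node(u, false, x2), y, q(false, x2)).
Bind x2 := q(false, op(6, 6)); substituting into the one remaining equation that mentions x2 gives: node(y1, t, u) = node(node(u, false, q(false, op(6, 6))), y, q(false, q(false, op(6, 6)))).
Decompose node/3: y1 = node(u, false, q(false, op(6, 6))),  t = y,  u = q(false, q(false, op(6, 6))).
Bind y1 := node(u, false, q(false, op(6, 6))); no other remaining equation mentions y1.
Bind t := y; substituting into the one remaining equation that mentions t gives: op(y, z) = op(6, op(true, z)). Substituting into the earlier binding gives w := y.
Bind u := q(false, q(false, op(6, 6))); no other remaining equation mentions u. Substituting into the earlier binding gives y1 := node(q(false, q(false, op(6, 6))), false, q(false, op(6, 6))).
Decompose op/2: y = 6,  z = op(true, z).
Bind y := 6; no other remaining equation mentions y. Substituting into the earlier bindings gives w := 6, t := 6.
Occurs check fails: z occurs in op(true, z); the equation z = op(true, z) has no finite solution.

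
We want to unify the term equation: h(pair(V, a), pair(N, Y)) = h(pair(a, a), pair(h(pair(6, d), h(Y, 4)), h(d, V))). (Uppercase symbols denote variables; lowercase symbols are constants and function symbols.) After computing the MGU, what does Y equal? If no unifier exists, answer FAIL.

Decompose h/2: pair(V, a) = pair(a, a),  pair(N, Y) = pair(h(pair(6, d), h(Y, 4)), h(d, V)).
Decompose pair/2: V = a,  a = a.
Bind V := a; substituting into the one remaining equation that mentions V gives: pair(N, Y) = pair(h(pair(6, d), h(Y, 4)), h(d, a)).
Delete trivial equation a = a.
Decompose pair/2: N = h(pair(6, d), h(Y, 4)),  Y = h(d, a).
Bind N := h(pair(6, d), h(Y, 4)); no other remaining equation mentions N.
Bind Y := h(d, a). Substituting into the earlier binding gives N := h(pair(6, d), h(h(d, a), 4)).
MGU = { V := a, N := h(pair(6, d), h(h(d, a), 4)), Y := h(d, a) }, so Y := h(d, a).

h(d, a)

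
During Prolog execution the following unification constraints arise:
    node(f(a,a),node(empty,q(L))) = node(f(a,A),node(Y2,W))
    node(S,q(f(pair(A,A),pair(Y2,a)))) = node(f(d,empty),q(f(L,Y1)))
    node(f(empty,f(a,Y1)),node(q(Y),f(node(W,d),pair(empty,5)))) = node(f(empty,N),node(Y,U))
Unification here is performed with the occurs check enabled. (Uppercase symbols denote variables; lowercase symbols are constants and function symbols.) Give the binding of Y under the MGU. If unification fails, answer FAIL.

Decompose node/2: f(a,a) = f(a,A),  node(empty,q(L)) = node(Y2,W).
Decompose f/2: a = a,  a = A.
Delete trivial equation a = a.
Bind A := a; substituting into the one remaining equation that mentions A gives: node(S,q(f(pair(a,a),pair(Y2,a)))) = node(f(d,empty),q(f(L,Y1))).
Decompose node/2: empty = Y2,  q(L) = W.
Bind Y2 := empty; substituting into the one remaining equation that mentions Y2 gives: node(S,q(f(pair(a,a),pair(empty,a)))) = node(f(d,empty),q(f(L,Y1))).
Bind W := q(L); substituting into the one remaining equation that mentions W gives: node(f(empty,f(a,Y1)),node(q(Y),f(node(q(L),d),pair(empty,5)))) = node(f(empty,N),node(Y,U)).
Decompose node/2: S = f(d,empty),  q(f(pair(a,a),pair(empty,a))) = q(f(L,Y1)).
Bind S := f(d,empty); no other remaining equation mentions S.
Decompose q/1: f(pair(a,a),pair(empty,a)) = f(L,Y1).
Decompose f/2: pair(a,a) = L,  pair(empty,a) = Y1.
Bind L := pair(a,a); substituting into the one remaining equation that mentions L gives: node(f(empty,f(a,Y1)),node(q(Y),f(node(q(pair(a,a)),d),pair(empty,5)))) = node(f(empty,N),node(Y,U)). Substituting into the earlier binding gives W := q(pair(a,a)).
Bind Y1 := pair(empty,a); substituting into the remaining equation gives: node(f(empty,f(a,pair(empty,a))),node(q(Y),f(node(q(pair(a,a)),d),pair(empty,5)))) = node(f(empty,N),node(Y,U)).
Decompose node/2: f(empty,f(a,pair(empty,a))) = f(empty,N),  node(q(Y),f(node(q(pair(a,a)),d),pair(empty,5))) = node(Y,U).
Decompose f/2: empty = empty,  f(a,pair(empty,a)) = N.
Delete trivial equation empty = empty.
Bind N := f(a,pair(empty,a)); no other remaining equation mentions N.
Decompose node/2: q(Y) = Y,  f(node(q(pair(a,a)),d),pair(empty,5)) = U.
Occurs check fails: Y occurs in q(Y); the equation Y = q(Y) has no finite solution.

FAIL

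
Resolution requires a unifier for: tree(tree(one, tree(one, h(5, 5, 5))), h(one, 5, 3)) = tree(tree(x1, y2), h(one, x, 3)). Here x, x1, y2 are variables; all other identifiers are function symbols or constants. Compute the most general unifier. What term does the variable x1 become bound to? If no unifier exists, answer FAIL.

one

Decompose tree/2: tree(one, tree(one, h(5, 5, 5))) = tree(x1, y2),  h(one, 5, 3) = h(one, x, 3).
Decompose tree/2: one = x1,  tree(one, h(5, 5, 5)) = y2.
Bind x1 := one; no other remaining equation mentions x1.
Bind y2 := tree(one, h(5, 5, 5)); no other remaining equation mentions y2.
Decompose h/3: one = one,  5 = x,  3 = 3.
Delete trivial equation one = one.
Bind x := 5; no other remaining equation mentions x.
Delete trivial equation 3 = 3.
MGU = { x1 -> one, y2 -> tree(one, h(5, 5, 5)), x -> 5 }, so x1 -> one.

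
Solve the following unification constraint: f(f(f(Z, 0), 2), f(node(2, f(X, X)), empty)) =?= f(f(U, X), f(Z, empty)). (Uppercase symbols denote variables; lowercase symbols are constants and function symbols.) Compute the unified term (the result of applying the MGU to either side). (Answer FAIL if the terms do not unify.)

Decompose f/2: f(f(Z, 0), 2) =?= f(U, X),  f(node(2, f(X, X)), empty) =?= f(Z, empty).
Decompose f/2: f(Z, 0) =?= U,  2 =?= X.
Bind U := f(Z, 0); no other remaining equation mentions U.
Bind X := 2; substituting into the remaining equation gives: f(node(2, f(2, 2)), empty) =?= f(Z, empty).
Decompose f/2: node(2, f(2, 2)) =?= Z,  empty =?= empty.
Bind Z := node(2, f(2, 2)); no other remaining equation mentions Z. Substituting into the earlier binding gives U := f(node(2, f(2, 2)), 0).
Delete trivial equation empty =?= empty.
Applying the MGU to either side gives f(f(f(node(2, f(2, 2)), 0), 2), f(node(2, f(2, 2)), empty)).

f(f(f(node(2, f(2, 2)), 0), 2), f(node(2, f(2, 2)), empty))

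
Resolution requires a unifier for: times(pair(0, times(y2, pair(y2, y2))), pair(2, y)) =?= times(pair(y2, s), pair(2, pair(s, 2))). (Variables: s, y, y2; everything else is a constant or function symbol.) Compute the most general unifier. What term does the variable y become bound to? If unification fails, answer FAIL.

Decompose times/2: pair(0, times(y2, pair(y2, y2))) =?= pair(y2, s),  pair(2, y) =?= pair(2, pair(s, 2)).
Decompose pair/2: 0 =?= y2,  times(y2, pair(y2, y2)) =?= s.
Bind y2 := 0; substituting into the one remaining equation that mentions y2 gives: times(0, pair(0, 0)) =?= s.
Bind s := times(0, pair(0, 0)); substituting into the remaining equation gives: pair(2, y) =?= pair(2, pair(times(0, pair(0, 0)), 2)).
Decompose pair/2: 2 =?= 2,  y =?= pair(times(0, pair(0, 0)), 2).
Delete trivial equation 2 =?= 2.
Bind y := pair(times(0, pair(0, 0)), 2).
MGU = { y2 ↦ 0, s ↦ times(0, pair(0, 0)), y ↦ pair(times(0, pair(0, 0)), 2) }, so y ↦ pair(times(0, pair(0, 0)), 2).

pair(times(0, pair(0, 0)), 2)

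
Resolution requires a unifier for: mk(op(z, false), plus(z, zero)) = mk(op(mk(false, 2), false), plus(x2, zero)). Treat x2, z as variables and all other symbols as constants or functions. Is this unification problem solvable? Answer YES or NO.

Decompose mk/2: op(z, false) = op(mk(false, 2), false),  plus(z, zero) = plus(x2, zero).
Decompose op/2: z = mk(false, 2),  false = false.
Bind z := mk(false, 2); substituting into the one remaining equation that mentions z gives: plus(mk(false, 2), zero) = plus(x2, zero).
Delete trivial equation false = false.
Decompose plus/2: mk(false, 2) = x2,  zero = zero.
Bind x2 := mk(false, 2); no other remaining equation mentions x2.
Delete trivial equation zero = zero.
No equations remain and no clash or occurs-check failure arose, so a unifier exists.

YES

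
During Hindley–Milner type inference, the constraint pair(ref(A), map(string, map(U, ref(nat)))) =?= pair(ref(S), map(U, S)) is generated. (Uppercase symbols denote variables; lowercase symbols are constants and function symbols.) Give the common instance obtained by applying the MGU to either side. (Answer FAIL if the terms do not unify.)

pair(ref(map(string, ref(nat))), map(string, map(string, ref(nat))))

Decompose pair/2: ref(A) =?= ref(S),  map(string, map(U, ref(nat))) =?= map(U, S).
Decompose ref/1: A =?= S.
Bind A := S; no other remaining equation mentions A.
Decompose map/2: string =?= U,  map(U, ref(nat)) =?= S.
Bind U := string; substituting into the remaining equation gives: map(string, ref(nat)) =?= S.
Bind S := map(string, ref(nat)). Substituting into the earlier binding gives A := map(string, ref(nat)).
Applying the MGU to either side gives pair(ref(map(string, ref(nat))), map(string, map(string, ref(nat)))).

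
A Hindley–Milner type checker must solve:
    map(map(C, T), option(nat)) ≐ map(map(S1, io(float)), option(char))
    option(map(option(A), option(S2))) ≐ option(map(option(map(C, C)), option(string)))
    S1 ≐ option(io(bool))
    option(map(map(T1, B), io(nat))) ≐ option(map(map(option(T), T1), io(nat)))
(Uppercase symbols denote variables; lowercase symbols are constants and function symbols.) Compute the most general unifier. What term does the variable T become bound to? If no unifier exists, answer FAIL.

FAIL

Decompose map/2: map(C, T) ≐ map(S1, io(float)),  option(nat) ≐ option(char).
Decompose map/2: C ≐ S1,  T ≐ io(float).
Bind C := S1; substituting into the one remaining equation that mentions C gives: option(map(option(A), option(S2))) ≐ option(map(option(map(S1, S1)), option(string))).
Bind T := io(float); substituting into the one remaining equation that mentions T gives: option(map(map(T1, B), io(nat))) ≐ option(map(map(option(io(float)), T1), io(nat))).
Decompose option/1: nat ≐ char.
Clash: constants nat and char differ; no unifier exists.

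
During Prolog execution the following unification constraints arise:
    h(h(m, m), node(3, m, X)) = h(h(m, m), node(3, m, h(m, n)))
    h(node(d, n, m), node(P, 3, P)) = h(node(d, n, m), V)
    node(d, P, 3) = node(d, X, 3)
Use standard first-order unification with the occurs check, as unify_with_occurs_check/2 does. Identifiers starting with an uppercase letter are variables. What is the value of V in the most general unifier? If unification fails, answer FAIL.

node(h(m, n), 3, h(m, n))

Decompose h/2: h(m, m) = h(m, m),  node(3, m, X) = node(3, m, h(m, n)).
Delete trivial equation h(m, m) = h(m, m).
Decompose node/3: 3 = 3,  m = m,  X = h(m, n).
Delete trivial equation 3 = 3.
Delete trivial equation m = m.
Bind X := h(m, n); substituting into the one remaining equation that mentions X gives: node(d, P, 3) = node(d, h(m, n), 3).
Decompose h/2: node(d, n, m) = node(d, n, m),  node(P, 3, P) = V.
Delete trivial equation node(d, n, m) = node(d, n, m).
Bind V := node(P, 3, P); no other remaining equation mentions V.
Decompose node/3: d = d,  P = h(m, n),  3 = 3.
Delete trivial equation d = d.
Bind P := h(m, n); no other remaining equation mentions P. Substituting into the earlier binding gives V := node(h(m, n), 3, h(m, n)).
Delete trivial equation 3 = 3.
MGU = { X -> h(m, n), V -> node(h(m, n), 3, h(m, n)), P -> h(m, n) }, so V -> node(h(m, n), 3, h(m, n)).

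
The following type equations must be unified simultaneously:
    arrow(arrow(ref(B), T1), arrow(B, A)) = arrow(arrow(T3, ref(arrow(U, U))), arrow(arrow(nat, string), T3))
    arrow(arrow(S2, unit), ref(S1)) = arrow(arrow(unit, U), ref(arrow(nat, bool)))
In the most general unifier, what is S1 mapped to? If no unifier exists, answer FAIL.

Decompose arrow/2: arrow(ref(B), T1) = arrow(T3, ref(arrow(U, U))),  arrow(B, A) = arrow(arrow(nat, string), T3).
Decompose arrow/2: ref(B) = T3,  T1 = ref(arrow(U, U)).
Bind T3 := ref(B); substituting into the one remaining equation that mentions T3 gives: arrow(B, A) = arrow(arrow(nat, string), ref(B)).
Bind T1 := ref(arrow(U, U)); no other remaining equation mentions T1.
Decompose arrow/2: B = arrow(nat, string),  A = ref(B).
Bind B := arrow(nat, string); substituting into the one remaining equation that mentions B gives: A = ref(arrow(nat, string)). Substituting into the earlier binding gives T3 := ref(arrow(nat, string)).
Bind A := ref(arrow(nat, string)); no other remaining equation mentions A.
Decompose arrow/2: arrow(S2, unit) = arrow(unit, U),  ref(S1) = ref(arrow(nat, bool)).
Decompose arrow/2: S2 = unit,  unit = U.
Bind S2 := unit; no other remaining equation mentions S2.
Bind U := unit; no other remaining equation mentions U. Substituting into the earlier binding gives T1 := ref(arrow(unit, unit)).
Decompose ref/1: S1 = arrow(nat, bool).
Bind S1 := arrow(nat, bool).
MGU = { T3 := ref(arrow(nat, string)), T1 := ref(arrow(unit, unit)), B := arrow(nat, string), A := ref(arrow(nat, string)), S2 := unit, U := unit, S1 := arrow(nat, bool) }, so S1 := arrow(nat, bool).

arrow(nat, bool)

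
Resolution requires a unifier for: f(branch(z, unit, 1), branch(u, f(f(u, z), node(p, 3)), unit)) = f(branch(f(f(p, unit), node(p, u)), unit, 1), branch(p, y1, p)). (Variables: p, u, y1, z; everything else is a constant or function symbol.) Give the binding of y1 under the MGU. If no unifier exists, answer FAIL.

f(f(unit, f(f(unit, unit), node(unit, unit))), node(unit, 3))

Decompose f/2: branch(z, unit, 1) = branch(f(f(p, unit), node(p, u)), unit, 1),  branch(u, f(f(u, z), node(p, 3)), unit) = branch(p, y1, p).
Decompose branch/3: z = f(f(p, unit), node(p, u)),  unit = unit,  1 = 1.
Bind z := f(f(p, unit), node(p, u)); substituting into the one remaining equation that mentions z gives: branch(u, f(f(u, f(f(p, unit), node(p, u))), node(p, 3)), unit) = branch(p, y1, p).
Delete trivial equation unit = unit.
Delete trivial equation 1 = 1.
Decompose branch/3: u = p,  f(f(u, f(f(p, unit), node(p, u))), node(p, 3)) = y1,  unit = p.
Bind u := p; substituting into the one remaining equation that mentions u gives: f(f(p, f(f(p, unit), node(p, p))), node(p, 3)) = y1. Substituting into the earlier binding gives z := f(f(p, unit), node(p, p)).
Bind y1 := f(f(p, f(f(p, unit), node(p, p))), node(p, 3)); no other remaining equation mentions y1.
Bind p := unit. Substituting into the earlier bindings gives z := f(f(unit, unit), node(unit, unit)), u := unit, y1 := f(f(unit, f(f(unit, unit), node(unit, unit))), node(unit, 3)).
MGU = { z -> f(f(unit, unit), node(unit, unit)), u -> unit, y1 -> f(f(unit, f(f(unit, unit), node(unit, unit))), node(unit, 3)), p -> unit }, so y1 -> f(f(unit, f(f(unit, unit), node(unit, unit))), node(unit, 3)).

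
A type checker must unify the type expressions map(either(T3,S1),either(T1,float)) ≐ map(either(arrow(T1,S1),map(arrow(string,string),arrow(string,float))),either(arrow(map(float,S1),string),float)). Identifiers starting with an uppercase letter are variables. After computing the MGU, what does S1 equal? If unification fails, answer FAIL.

map(arrow(string,string),arrow(string,float))

Decompose map/2: either(T3,S1) ≐ either(arrow(T1,S1),map(arrow(string,string),arrow(string,float))),  either(T1,float) ≐ either(arrow(map(float,S1),string),float).
Decompose either/2: T3 ≐ arrow(T1,S1),  S1 ≐ map(arrow(string,string),arrow(string,float)).
Bind T3 := arrow(T1,S1); no other remaining equation mentions T3.
Bind S1 := map(arrow(string,string),arrow(string,float)); substituting into the remaining equation gives: either(T1,float) ≐ either(arrow(map(float,map(arrow(string,string),arrow(string,float))),string),float). Substituting into the earlier binding gives T3 := arrow(T1,map(arrow(string,string),arrow(string,float))).
Decompose either/2: T1 ≐ arrow(map(float,map(arrow(string,string),arrow(string,float))),string),  float ≐ float.
Bind T1 := arrow(map(float,map(arrow(string,string),arrow(string,float))),string); no other remaining equation mentions T1. Substituting into the earlier binding gives T3 := arrow(arrow(map(float,map(arrow(string,string),arrow(string,float))),string),map(arrow(string,string),arrow(string,float))).
Delete trivial equation float ≐ float.
MGU = { T3 ↦ arrow(arrow(map(float,map(arrow(string,string),arrow(string,float))),string),map(arrow(string,string),arrow(string,float))), S1 ↦ map(arrow(string,string),arrow(string,float)), T1 ↦ arrow(map(float,map(arrow(string,string),arrow(string,float))),string) }, so S1 ↦ map(arrow(string,string),arrow(string,float)).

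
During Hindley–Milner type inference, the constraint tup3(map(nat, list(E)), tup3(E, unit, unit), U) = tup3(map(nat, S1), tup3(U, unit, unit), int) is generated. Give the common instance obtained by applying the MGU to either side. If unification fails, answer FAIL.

Decompose tup3/3: map(nat, list(E)) = map(nat, S1),  tup3(E, unit, unit) = tup3(U, unit, unit),  U = int.
Decompose map/2: nat = nat,  list(E) = S1.
Delete trivial equation nat = nat.
Bind S1 := list(E); no other remaining equation mentions S1.
Decompose tup3/3: E = U,  unit = unit,  unit = unit.
Bind E := U; no other remaining equation mentions E. Substituting into the earlier binding gives S1 := list(U).
Delete trivial equation unit = unit.
Delete trivial equation unit = unit.
Bind U := int. Substituting into the earlier bindings gives S1 := list(int), E := int.
Applying the MGU to either side gives tup3(map(nat, list(int)), tup3(int, unit, unit), int).

tup3(map(nat, list(int)), tup3(int, unit, unit), int)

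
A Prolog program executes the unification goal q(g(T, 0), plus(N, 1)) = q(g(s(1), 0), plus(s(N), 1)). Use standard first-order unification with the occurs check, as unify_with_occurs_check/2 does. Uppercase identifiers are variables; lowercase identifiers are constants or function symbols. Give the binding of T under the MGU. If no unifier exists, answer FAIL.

Decompose q/2: g(T, 0) = g(s(1), 0),  plus(N, 1) = plus(s(N), 1).
Decompose g/2: T = s(1),  0 = 0.
Bind T := s(1); no other remaining equation mentions T.
Delete trivial equation 0 = 0.
Decompose plus/2: N = s(N),  1 = 1.
Occurs check fails: N occurs in s(N); the equation N = s(N) has no finite solution.

FAIL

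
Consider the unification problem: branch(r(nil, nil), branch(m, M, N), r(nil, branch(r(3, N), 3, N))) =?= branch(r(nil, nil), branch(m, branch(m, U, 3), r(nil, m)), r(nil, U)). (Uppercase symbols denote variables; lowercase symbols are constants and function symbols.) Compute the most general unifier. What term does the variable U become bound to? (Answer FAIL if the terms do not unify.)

branch(r(3, r(nil, m)), 3, r(nil, m))

Decompose branch/3: r(nil, nil) =?= r(nil, nil),  branch(m, M, N) =?= branch(m, branch(m, U, 3), r(nil, m)),  r(nil, branch(r(3, N), 3, N)) =?= r(nil, U).
Delete trivial equation r(nil, nil) =?= r(nil, nil).
Decompose branch/3: m =?= m,  M =?= branch(m, U, 3),  N =?= r(nil, m).
Delete trivial equation m =?= m.
Bind M := branch(m, U, 3); no other remaining equation mentions M.
Bind N := r(nil, m); substituting into the remaining equation gives: r(nil, branch(r(3, r(nil, m)), 3, r(nil, m))) =?= r(nil, U).
Decompose r/2: nil =?= nil,  branch(r(3, r(nil, m)), 3, r(nil, m)) =?= U.
Delete trivial equation nil =?= nil.
Bind U := branch(r(3, r(nil, m)), 3, r(nil, m)). Substituting into the earlier binding gives M := branch(m, branch(r(3, r(nil, m)), 3, r(nil, m)), 3).
MGU = { M -> branch(m, branch(r(3, r(nil, m)), 3, r(nil, m)), 3), N -> r(nil, m), U -> branch(r(3, r(nil, m)), 3, r(nil, m)) }, so U -> branch(r(3, r(nil, m)), 3, r(nil, m)).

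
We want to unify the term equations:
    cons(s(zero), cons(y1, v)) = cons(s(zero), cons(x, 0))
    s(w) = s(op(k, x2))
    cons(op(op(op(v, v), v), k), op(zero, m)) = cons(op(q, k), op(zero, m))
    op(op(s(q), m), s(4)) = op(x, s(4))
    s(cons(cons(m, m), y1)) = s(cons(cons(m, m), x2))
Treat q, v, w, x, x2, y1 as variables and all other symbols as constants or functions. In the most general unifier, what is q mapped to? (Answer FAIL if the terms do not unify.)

op(op(0, 0), 0)

Decompose cons/2: s(zero) = s(zero),  cons(y1, v) = cons(x, 0).
Delete trivial equation s(zero) = s(zero).
Decompose cons/2: y1 = x,  v = 0.
Bind y1 := x; substituting into the one remaining equation that mentions y1 gives: s(cons(cons(m, m), x)) = s(cons(cons(m, m), x2)).
Bind v := 0; substituting into the one remaining equation that mentions v gives: cons(op(op(op(0, 0), 0), k), op(zero, m)) = cons(op(q, k), op(zero, m)).
Decompose s/1: w = op(k, x2).
Bind w := op(k, x2); no other remaining equation mentions w.
Decompose cons/2: op(op(op(0, 0), 0), k) = op(q, k),  op(zero, m) = op(zero, m).
Decompose op/2: op(op(0, 0), 0) = q,  k = k.
Bind q := op(op(0, 0), 0); substituting into the one remaining equation that mentions q gives: op(op(s(op(op(0, 0), 0)), m), s(4)) = op(x, s(4)).
Delete trivial equation k = k.
Delete trivial equation op(zero, m) = op(zero, m).
Decompose op/2: op(s(op(op(0, 0), 0)), m) = x,  s(4) = s(4).
Bind x := op(s(op(op(0, 0), 0)), m); substituting into the one remaining equation that mentions x gives: s(cons(cons(m, m), op(s(op(op(0, 0), 0)), m))) = s(cons(cons(m, m), x2)). Substituting into the earlier binding gives y1 := op(s(op(op(0, 0), 0)), m).
Delete trivial equation s(4) = s(4).
Decompose s/1: cons(cons(m, m), op(s(op(op(0, 0), 0)), m)) = cons(cons(m, m), x2).
Decompose cons/2: cons(m, m) = cons(m, m),  op(s(op(op(0, 0), 0)), m) = x2.
Delete trivial equation cons(m, m) = cons(m, m).
Bind x2 := op(s(op(op(0, 0), 0)), m). Substituting into the earlier binding gives w := op(k, op(s(op(op(0, 0), 0)), m)).
MGU = { y1 ↦ op(s(op(op(0, 0), 0)), m), v ↦ 0, w ↦ op(k, op(s(op(op(0, 0), 0)), m)), q ↦ op(op(0, 0), 0), x ↦ op(s(op(op(0, 0), 0)), m), x2 ↦ op(s(op(op(0, 0), 0)), m) }, so q ↦ op(op(0, 0), 0).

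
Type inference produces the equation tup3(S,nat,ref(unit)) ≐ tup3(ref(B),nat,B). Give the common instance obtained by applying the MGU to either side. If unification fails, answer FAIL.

Decompose tup3/3: S ≐ ref(B),  nat ≐ nat,  ref(unit) ≐ B.
Bind S := ref(B); no other remaining equation mentions S.
Delete trivial equation nat ≐ nat.
Bind B := ref(unit). Substituting into the earlier binding gives S := ref(ref(unit)).
Applying the MGU to either side gives tup3(ref(ref(unit)),nat,ref(unit)).

tup3(ref(ref(unit)),nat,ref(unit))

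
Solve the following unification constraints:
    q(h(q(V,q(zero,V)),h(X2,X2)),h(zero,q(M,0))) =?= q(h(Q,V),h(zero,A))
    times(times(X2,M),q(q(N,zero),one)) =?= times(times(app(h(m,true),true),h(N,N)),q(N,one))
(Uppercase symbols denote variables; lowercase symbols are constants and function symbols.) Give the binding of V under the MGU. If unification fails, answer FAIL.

FAIL

Decompose q/2: h(q(V,q(zero,V)),h(X2,X2)) =?= h(Q,V),  h(zero,q(M,0)) =?= h(zero,A).
Decompose h/2: q(V,q(zero,V)) =?= Q,  h(X2,X2) =?= V.
Bind Q := q(V,q(zero,V)); no other remaining equation mentions Q.
Bind V := h(X2,X2); no other remaining equation mentions V. Substituting into the earlier binding gives Q := q(h(X2,X2),q(zero,h(X2,X2))).
Decompose h/2: zero =?= zero,  q(M,0) =?= A.
Delete trivial equation zero =?= zero.
Bind A := q(M,0); no other remaining equation mentions A.
Decompose times/2: times(X2,M) =?= times(app(h(m,true),true),h(N,N)),  q(q(N,zero),one) =?= q(N,one).
Decompose times/2: X2 =?= app(h(m,true),true),  M =?= h(N,N).
Bind X2 := app(h(m,true),true); no other remaining equation mentions X2. Substituting into the earlier bindings gives Q := q(h(app(h(m,true),true),app(h(m,true),true)),q(zero,h(app(h(m,true),true),app(h(m,true),true)))), V := h(app(h(m,true),true),app(h(m,true),true)).
Bind M := h(N,N); no other remaining equation mentions M. Substituting into the earlier binding gives A := q(h(N,N),0).
Decompose q/2: q(N,zero) =?= N,  one =?= one.
Occurs check fails: N occurs in q(N,zero); the equation N =?= q(N,zero) has no finite solution.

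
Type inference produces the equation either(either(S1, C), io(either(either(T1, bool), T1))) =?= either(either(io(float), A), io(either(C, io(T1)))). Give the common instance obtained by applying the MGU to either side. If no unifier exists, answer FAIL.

FAIL

Decompose either/2: either(S1, C) =?= either(io(float), A),  io(either(either(T1, bool), T1)) =?= io(either(C, io(T1))).
Decompose either/2: S1 =?= io(float),  C =?= A.
Bind S1 := io(float); no other remaining equation mentions S1.
Bind C := A; substituting into the remaining equation gives: io(either(either(T1, bool), T1)) =?= io(either(A, io(T1))).
Decompose io/1: either(either(T1, bool), T1) =?= either(A, io(T1)).
Decompose either/2: either(T1, bool) =?= A,  T1 =?= io(T1).
Bind A := either(T1, bool); no other remaining equation mentions A. Substituting into the earlier binding gives C := either(T1, bool).
Occurs check fails: T1 occurs in io(T1); the equation T1 =?= io(T1) has no finite solution.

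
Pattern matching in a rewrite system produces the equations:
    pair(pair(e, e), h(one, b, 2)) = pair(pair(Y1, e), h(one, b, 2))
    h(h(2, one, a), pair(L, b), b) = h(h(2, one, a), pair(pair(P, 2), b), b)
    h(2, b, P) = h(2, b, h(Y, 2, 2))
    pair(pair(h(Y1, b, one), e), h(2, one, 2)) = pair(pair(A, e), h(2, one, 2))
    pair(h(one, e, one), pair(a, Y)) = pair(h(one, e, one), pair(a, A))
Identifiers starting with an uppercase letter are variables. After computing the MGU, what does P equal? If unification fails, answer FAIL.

h(h(e, b, one), 2, 2)

Decompose pair/2: pair(e, e) = pair(Y1, e),  h(one, b, 2) = h(one, b, 2).
Decompose pair/2: e = Y1,  e = e.
Bind Y1 := e; substituting into the one remaining equation that mentions Y1 gives: pair(pair(h(e, b, one), e), h(2, one, 2)) = pair(pair(A, e), h(2, one, 2)).
Delete trivial equation e = e.
Delete trivial equation h(one, b, 2) = h(one, b, 2).
Decompose h/3: h(2, one, a) = h(2, one, a),  pair(L, b) = pair(pair(P, 2), b),  b = b.
Delete trivial equation h(2, one, a) = h(2, one, a).
Decompose pair/2: L = pair(P, 2),  b = b.
Bind L := pair(P, 2); no other remaining equation mentions L.
Delete trivial equation b = b.
Delete trivial equation b = b.
Decompose h/3: 2 = 2,  b = b,  P = h(Y, 2, 2).
Delete trivial equation 2 = 2.
Delete trivial equation b = b.
Bind P := h(Y, 2, 2); no other remaining equation mentions P. Substituting into the earlier binding gives L := pair(h(Y, 2, 2), 2).
Decompose pair/2: pair(h(e, b, one), e) = pair(A, e),  h(2, one, 2) = h(2, one, 2).
Decompose pair/2: h(e, b, one) = A,  e = e.
Bind A := h(e, b, one); substituting into the one remaining equation that mentions A gives: pair(h(one, e, one), pair(a, Y)) = pair(h(one, e, one), pair(a, h(e, b, one))).
Delete trivial equation e = e.
Delete trivial equation h(2, one, 2) = h(2, one, 2).
Decompose pair/2: h(one, e, one) = h(one, e, one),  pair(a, Y) = pair(a, h(e, b, one)).
Delete trivial equation h(one, e, one) = h(one, e, one).
Decompose pair/2: a = a,  Y = h(e, b, one).
Delete trivial equation a = a.
Bind Y := h(e, b, one). Substituting into the earlier bindings gives L := pair(h(h(e, b, one), 2, 2), 2), P := h(h(e, b, one), 2, 2).
MGU = { Y1 ↦ e, L ↦ pair(h(h(e, b, one), 2, 2), 2), P ↦ h(h(e, b, one), 2, 2), A ↦ h(e, b, one), Y ↦ h(e, b, one) }, so P ↦ h(h(e, b, one), 2, 2).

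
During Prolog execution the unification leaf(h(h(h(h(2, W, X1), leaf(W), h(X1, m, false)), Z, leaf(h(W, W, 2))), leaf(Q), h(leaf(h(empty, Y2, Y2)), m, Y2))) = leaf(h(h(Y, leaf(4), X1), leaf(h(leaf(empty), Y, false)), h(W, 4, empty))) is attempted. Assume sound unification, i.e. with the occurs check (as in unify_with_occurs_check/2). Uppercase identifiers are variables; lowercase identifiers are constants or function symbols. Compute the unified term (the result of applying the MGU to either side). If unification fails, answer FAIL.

Decompose leaf/1: h(h(h(h(2, W, X1), leaf(W), h(X1, m, false)), Z, leaf(h(W, W, 2))), leaf(Q), h(leaf(h(empty, Y2, Y2)), m, Y2)) = h(h(Y, leaf(4), X1), leaf(h(leaf(empty), Y, false)), h(W, 4, empty)).
Decompose h/3: h(h(h(2, W, X1), leaf(W), h(X1, m, false)), Z, leaf(h(W, W, 2))) = h(Y, leaf(4), X1),  leaf(Q) = leaf(h(leaf(empty), Y, false)),  h(leaf(h(empty, Y2, Y2)), m, Y2) = h(W, 4, empty).
Decompose h/3: h(h(2, W, X1), leaf(W), h(X1, m, false)) = Y,  Z = leaf(4),  leaf(h(W, W, 2)) = X1.
Bind Y := h(h(2, W, X1), leaf(W), h(X1, m, false)); substituting into the one remaining equation that mentions Y gives: leaf(Q) = leaf(h(leaf(empty), h(h(2, W, X1), leaf(W), h(X1, m, false)), false)).
Bind Z := leaf(4); no other remaining equation mentions Z.
Bind X1 := leaf(h(W, W, 2)); substituting into the one remaining equation that mentions X1 gives: leaf(Q) = leaf(h(leaf(empty), h(h(2, W, leaf(h(W, W, 2))), leaf(W), h(leaf(h(W, W, 2)), m, false)), false)). Substituting into the earlier binding gives Y := h(h(2, W, leaf(h(W, W, 2))), leaf(W), h(leaf(h(W, W, 2)), m, false)).
Decompose leaf/1: Q = h(leaf(empty), h(h(2, W, leaf(h(W, W, 2))), leaf(W), h(leaf(h(W, W, 2)), m, false)), false).
Bind Q := h(leaf(empty), h(h(2, W, leaf(h(W, W, 2))), leaf(W), h(leaf(h(W, W, 2)), m, false)), false); no other remaining equation mentions Q.
Decompose h/3: leaf(h(empty, Y2, Y2)) = W,  m = 4,  Y2 = empty.
Bind W := leaf(h(empty, Y2, Y2)); no other remaining equation mentions W. Substituting into the earlier bindings gives Y := h(h(2, leaf(h(empty, Y2, Y2)), leaf(h(leaf(h(empty, Y2, Y2)), leaf(h(empty, Y2, Y2)), 2))), leaf(leaf(h(empty, Y2, Y2))), h(leaf(h(leaf(h(empty, Y2, Y2)), leaf(h(empty, Y2, Y2)), 2)), m, false)), X1 := leaf(h(leaf(h(empty, Y2, Y2)), leaf(h(empty, Y2, Y2)), 2)), Q := h(leaf(empty), h(h(2, leaf(h(empty, Y2, Y2)), leaf(h(leaf(h(empty, Y2, Y2)), leaf(h(empty, Y2, Y2)), 2))), leaf(leaf(h(empty, Y2, Y2))), h(leaf(h(leaf(h(empty, Y2, Y2)), leaf(h(empty, Y2, Y2)), 2)), m, false)), false).
Clash: constants m and 4 differ; no unifier exists.

FAIL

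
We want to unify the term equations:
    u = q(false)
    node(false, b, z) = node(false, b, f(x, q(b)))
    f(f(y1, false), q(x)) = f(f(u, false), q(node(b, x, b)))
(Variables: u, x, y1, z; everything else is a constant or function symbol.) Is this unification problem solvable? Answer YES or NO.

NO

Bind u := q(false); substituting into the one remaining equation that mentions u gives: f(f(y1, false), q(x)) = f(f(q(false), false), q(node(b, x, b))).
Decompose node/3: false = false,  b = b,  z = f(x, q(b)).
Delete trivial equation false = false.
Delete trivial equation b = b.
Bind z := f(x, q(b)); no other remaining equation mentions z.
Decompose f/2: f(y1, false) = f(q(false), false),  q(x) = q(node(b, x, b)).
Decompose f/2: y1 = q(false),  false = false.
Bind y1 := q(false); no other remaining equation mentions y1.
Delete trivial equation false = false.
Decompose q/1: x = node(b, x, b).
Occurs check fails: x occurs in node(b, x, b); the equation x = node(b, x, b) has no finite solution.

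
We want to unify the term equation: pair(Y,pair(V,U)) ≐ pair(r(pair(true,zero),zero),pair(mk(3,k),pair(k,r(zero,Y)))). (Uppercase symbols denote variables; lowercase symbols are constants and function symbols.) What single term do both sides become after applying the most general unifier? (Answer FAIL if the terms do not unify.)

pair(r(pair(true,zero),zero),pair(mk(3,k),pair(k,r(zero,r(pair(true,zero),zero)))))

Decompose pair/2: Y ≐ r(pair(true,zero),zero),  pair(V,U) ≐ pair(mk(3,k),pair(k,r(zero,Y))).
Bind Y := r(pair(true,zero),zero); substituting into the remaining equation gives: pair(V,U) ≐ pair(mk(3,k),pair(k,r(zero,r(pair(true,zero),zero)))).
Decompose pair/2: V ≐ mk(3,k),  U ≐ pair(k,r(zero,r(pair(true,zero),zero))).
Bind V := mk(3,k); no other remaining equation mentions V.
Bind U := pair(k,r(zero,r(pair(true,zero),zero))).
Applying the MGU to either side gives pair(r(pair(true,zero),zero),pair(mk(3,k),pair(k,r(zero,r(pair(true,zero),zero))))).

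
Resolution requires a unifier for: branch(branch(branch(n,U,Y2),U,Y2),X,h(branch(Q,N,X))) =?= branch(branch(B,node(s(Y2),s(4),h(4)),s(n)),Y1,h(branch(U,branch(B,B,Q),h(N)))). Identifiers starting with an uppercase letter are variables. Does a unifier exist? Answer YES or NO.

Decompose branch/3: branch(branch(n,U,Y2),U,Y2) =?= branch(B,node(s(Y2),s(4),h(4)),s(n)),  X =?= Y1,  h(branch(Q,N,X)) =?= h(branch(U,branch(B,B,Q),h(N))).
Decompose branch/3: branch(n,U,Y2) =?= B,  U =?= node(s(Y2),s(4),h(4)),  Y2 =?= s(n).
Bind B := branch(n,U,Y2); substituting into the one remaining equation that mentions B gives: h(branch(Q,N,X)) =?= h(branch(U,branch(branch(n,U,Y2),branch(n,U,Y2),Q),h(N))).
Bind U := node(s(Y2),s(4),h(4)); substituting into the one remaining equation that mentions U gives: h(branch(Q,N,X)) =?= h(branch(node(s(Y2),s(4),h(4)),branch(branch(n,node(s(Y2),s(4),h(4)),Y2),branch(n,node(s(Y2),s(4),h(4)),Y2),Q),h(N))). Substituting into the earlier binding gives B := branch(n,node(s(Y2),s(4),h(4)),Y2).
Bind Y2 := s(n); substituting into the one remaining equation that mentions Y2 gives: h(branch(Q,N,X)) =?= h(branch(node(s(s(n)),s(4),h(4)),branch(branch(n,node(s(s(n)),s(4),h(4)),s(n)),branch(n,node(s(s(n)),s(4),h(4)),s(n)),Q),h(N))). Substituting into the earlier bindings gives B := branch(n,node(s(s(n)),s(4),h(4)),s(n)), U := node(s(s(n)),s(4),h(4)).
Bind X := Y1; substituting into the remaining equation gives: h(branch(Q,N,Y1)) =?= h(branch(node(s(s(n)),s(4),h(4)),branch(branch(n,node(s(s(n)),s(4),h(4)),s(n)),branch(n,node(s(s(n)),s(4),h(4)),s(n)),Q),h(N))).
Decompose h/1: branch(Q,N,Y1) =?= branch(node(s(s(n)),s(4),h(4)),branch(branch(n,node(s(s(n)),s(4),h(4)),s(n)),branch(n,node(s(s(n)),s(4),h(4)),s(n)),Q),h(N)).
Decompose branch/3: Q =?= node(s(s(n)),s(4),h(4)),  N =?= branch(branch(n,node(s(s(n)),s(4),h(4)),s(n)),branch(n,node(s(s(n)),s(4),h(4)),s(n)),Q),  Y1 =?= h(N).
Bind Q := node(s(s(n)),s(4),h(4)); substituting into the one remaining equation that mentions Q gives: N =?= branch(branch(n,node(s(s(n)),s(4),h(4)),s(n)),branch(n,node(s(s(n)),s(4),h(4)),s(n)),node(s(s(n)),s(4),h(4))).
Bind N := branch(branch(n,node(s(s(n)),s(4),h(4)),s(n)),branch(n,node(s(s(n)),s(4),h(4)),s(n)),node(s(s(n)),s(4),h(4))); substituting into the remaining equation gives: Y1 =?= h(branch(branch(n,node(s(s(n)),s(4),h(4)),s(n)),branch(n,node(s(s(n)),s(4),h(4)),s(n)),node(s(s(n)),s(4),h(4)))).
Bind Y1 := h(branch(branch(n,node(s(s(n)),s(4),h(4)),s(n)),branch(n,node(s(s(n)),s(4),h(4)),s(n)),node(s(s(n)),s(4),h(4)))). Substituting into the earlier binding gives X := h(branch(branch(n,node(s(s(n)),s(4),h(4)),s(n)),branch(n,node(s(s(n)),s(4),h(4)),s(n)),node(s(s(n)),s(4),h(4)))).
No equations remain and no clash or occurs-check failure arose, so a unifier exists.

YES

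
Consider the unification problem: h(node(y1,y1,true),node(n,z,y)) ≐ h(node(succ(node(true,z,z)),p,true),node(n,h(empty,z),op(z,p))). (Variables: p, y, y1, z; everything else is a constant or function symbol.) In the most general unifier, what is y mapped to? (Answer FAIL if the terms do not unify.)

Decompose h/2: node(y1,y1,true) ≐ node(succ(node(true,z,z)),p,true),  node(n,z,y) ≐ node(n,h(empty,z),op(z,p)).
Decompose node/3: y1 ≐ succ(node(true,z,z)),  y1 ≐ p,  true ≐ true.
Bind y1 := succ(node(true,z,z)); substituting into the one remaining equation that mentions y1 gives: succ(node(true,z,z)) ≐ p.
Bind p := succ(node(true,z,z)); substituting into the one remaining equation that mentions p gives: node(n,z,y) ≐ node(n,h(empty,z),op(z,succ(node(true,z,z)))).
Delete trivial equation true ≐ true.
Decompose node/3: n ≐ n,  z ≐ h(empty,z),  y ≐ op(z,succ(node(true,z,z))).
Delete trivial equation n ≐ n.
Occurs check fails: z occurs in h(empty,z); the equation z ≐ h(empty,z) has no finite solution.

FAIL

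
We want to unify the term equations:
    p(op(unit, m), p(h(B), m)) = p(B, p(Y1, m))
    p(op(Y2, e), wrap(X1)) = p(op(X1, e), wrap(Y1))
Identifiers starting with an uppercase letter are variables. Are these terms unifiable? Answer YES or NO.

Decompose p/2: op(unit, m) = B,  p(h(B), m) = p(Y1, m).
Bind B := op(unit, m); substituting into the one remaining equation that mentions B gives: p(h(op(unit, m)), m) = p(Y1, m).
Decompose p/2: h(op(unit, m)) = Y1,  m = m.
Bind Y1 := h(op(unit, m)); substituting into the one remaining equation that mentions Y1 gives: p(op(Y2, e), wrap(X1)) = p(op(X1, e), wrap(h(op(unit, m)))).
Delete trivial equation m = m.
Decompose p/2: op(Y2, e) = op(X1, e),  wrap(X1) = wrap(h(op(unit, m))).
Decompose op/2: Y2 = X1,  e = e.
Bind Y2 := X1; no other remaining equation mentions Y2.
Delete trivial equation e = e.
Decompose wrap/1: X1 = h(op(unit, m)).
Bind X1 := h(op(unit, m)). Substituting into the earlier binding gives Y2 := h(op(unit, m)).
No equations remain and no clash or occurs-check failure arose, so a unifier exists.

YES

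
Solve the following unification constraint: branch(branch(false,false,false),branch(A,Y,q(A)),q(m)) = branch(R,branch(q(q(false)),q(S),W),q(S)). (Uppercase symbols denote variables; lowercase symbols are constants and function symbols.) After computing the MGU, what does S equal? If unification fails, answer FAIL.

m

Decompose branch/3: branch(false,false,false) = R,  branch(A,Y,q(A)) = branch(q(q(false)),q(S),W),  q(m) = q(S).
Bind R := branch(false,false,false); no other remaining equation mentions R.
Decompose branch/3: A = q(q(false)),  Y = q(S),  q(A) = W.
Bind A := q(q(false)); substituting into the one remaining equation that mentions A gives: q(q(q(false))) = W.
Bind Y := q(S); no other remaining equation mentions Y.
Bind W := q(q(q(false))); no other remaining equation mentions W.
Decompose q/1: m = S.
Bind S := m. Substituting into the earlier binding gives Y := q(m).
MGU = { R := branch(false,false,false), A := q(q(false)), Y := q(m), W := q(q(q(false))), S := m }, so S := m.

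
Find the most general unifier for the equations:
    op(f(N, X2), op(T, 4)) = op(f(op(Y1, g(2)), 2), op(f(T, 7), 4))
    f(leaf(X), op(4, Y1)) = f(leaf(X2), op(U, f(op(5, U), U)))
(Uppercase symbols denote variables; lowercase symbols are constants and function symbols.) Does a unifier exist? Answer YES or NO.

NO

Decompose op/2: f(N, X2) = f(op(Y1, g(2)), 2),  op(T, 4) = op(f(T, 7), 4).
Decompose f/2: N = op(Y1, g(2)),  X2 = 2.
Bind N := op(Y1, g(2)); no other remaining equation mentions N.
Bind X2 := 2; substituting into the one remaining equation that mentions X2 gives: f(leaf(X), op(4, Y1)) = f(leaf(2), op(U, f(op(5, U), U))).
Decompose op/2: T = f(T, 7),  4 = 4.
Occurs check fails: T occurs in f(T, 7); the equation T = f(T, 7) has no finite solution.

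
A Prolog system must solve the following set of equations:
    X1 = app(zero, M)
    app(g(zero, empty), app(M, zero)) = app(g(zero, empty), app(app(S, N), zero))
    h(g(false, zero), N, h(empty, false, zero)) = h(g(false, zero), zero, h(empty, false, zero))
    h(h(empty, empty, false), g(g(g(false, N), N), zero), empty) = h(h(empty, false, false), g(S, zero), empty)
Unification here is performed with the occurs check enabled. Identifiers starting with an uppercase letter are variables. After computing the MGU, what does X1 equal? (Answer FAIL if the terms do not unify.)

FAIL

Bind X1 := app(zero, M); no other remaining equation mentions X1.
Decompose app/2: g(zero, empty) = g(zero, empty),  app(M, zero) = app(app(S, N), zero).
Delete trivial equation g(zero, empty) = g(zero, empty).
Decompose app/2: M = app(S, N),  zero = zero.
Bind M := app(S, N); no other remaining equation mentions M. Substituting into the earlier binding gives X1 := app(zero, app(S, N)).
Delete trivial equation zero = zero.
Decompose h/3: g(false, zero) = g(false, zero),  N = zero,  h(empty, false, zero) = h(empty, false, zero).
Delete trivial equation g(false, zero) = g(false, zero).
Bind N := zero; substituting into the one remaining equation that mentions N gives: h(h(empty, empty, false), g(g(g(false, zero), zero), zero), empty) = h(h(empty, false, false), g(S, zero), empty). Substituting into the earlier bindings gives X1 := app(zero, app(S, zero)), M := app(S, zero).
Delete trivial equation h(empty, false, zero) = h(empty, false, zero).
Decompose h/3: h(empty, empty, false) = h(empty, false, false),  g(g(g(false, zero), zero), zero) = g(S, zero),  empty = empty.
Decompose h/3: empty = empty,  empty = false,  false = false.
Delete trivial equation empty = empty.
Clash: constants empty and false differ; no unifier exists.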